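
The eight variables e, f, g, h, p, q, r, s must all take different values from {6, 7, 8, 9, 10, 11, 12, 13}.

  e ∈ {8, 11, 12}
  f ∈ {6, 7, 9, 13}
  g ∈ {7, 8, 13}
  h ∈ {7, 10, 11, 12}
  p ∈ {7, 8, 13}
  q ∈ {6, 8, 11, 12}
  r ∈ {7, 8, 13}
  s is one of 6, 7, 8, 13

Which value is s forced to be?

6

Among the 8 variables, 9 fits only f (and all 8 values in {6, 7, 8, 9, 10, 11, 12, 13} must be used), so f = 9.
The 7 still-open variables draw from only 7 values {6, 7, 8, 10, 11, 12, 13}, so each is used; only h can be 10, hence h = 10.
g, p, r between them cover only {7, 8, 13} — a naked triple. Remove those values from e, q, s.
So s = 6.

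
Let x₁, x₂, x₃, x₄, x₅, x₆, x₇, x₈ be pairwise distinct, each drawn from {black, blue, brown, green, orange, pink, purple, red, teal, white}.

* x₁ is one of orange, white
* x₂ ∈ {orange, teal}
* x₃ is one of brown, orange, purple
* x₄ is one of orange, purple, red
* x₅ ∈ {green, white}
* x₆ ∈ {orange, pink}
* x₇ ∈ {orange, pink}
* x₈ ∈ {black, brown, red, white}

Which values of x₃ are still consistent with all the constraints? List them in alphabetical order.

x₆ and x₇ share exactly the 2 values {orange, pink}; by pigeonhole those values go to them, so strike orange, pink from x₁, x₂, x₃, x₄.
That leaves x₁ = white. Remove white from x₅, x₈.
x₂ must be teal (only option left).
x₅'s domain is down to {green}, so x₅ = green.
No further eliminations apply; x₃ can still be any of brown, purple.

brown, purple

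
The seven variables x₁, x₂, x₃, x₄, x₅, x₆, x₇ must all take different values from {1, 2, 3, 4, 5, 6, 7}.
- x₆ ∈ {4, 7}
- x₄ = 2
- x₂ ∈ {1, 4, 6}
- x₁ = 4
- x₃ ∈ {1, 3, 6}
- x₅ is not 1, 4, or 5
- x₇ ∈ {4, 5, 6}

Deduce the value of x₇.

5

x₁ must be 4 (only option left). Remove 4 from x₂, x₆, x₇.
x₄ must be 2 (only option left). So x₅ can't be 2.
x₆ must be 7 (only option left). Strike 7 from x₅.
The 4 still-open variables together cover exactly {1, 3, 5, 6} — 4 values for 4 variables — and 5 appears only in x₇'s list, so x₇ = 5.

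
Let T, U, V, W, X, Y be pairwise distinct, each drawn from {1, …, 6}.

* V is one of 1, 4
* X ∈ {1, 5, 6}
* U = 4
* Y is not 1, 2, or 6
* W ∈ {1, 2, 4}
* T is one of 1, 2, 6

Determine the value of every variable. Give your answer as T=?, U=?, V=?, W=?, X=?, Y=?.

U must be 4 (only option left). Remove 4 from V, W, Y.
V has just one choice, so V = 1. Eliminate 1 elsewhere: T, W, X.
W's domain is down to {2}, so W = 2. Strike 2 from T.
T's domain is down to {6}, so T = 6. So X can't be 6.
That leaves X = 5. Remove 5 from Y.
That leaves Y = 3.

T=6, U=4, V=1, W=2, X=5, Y=3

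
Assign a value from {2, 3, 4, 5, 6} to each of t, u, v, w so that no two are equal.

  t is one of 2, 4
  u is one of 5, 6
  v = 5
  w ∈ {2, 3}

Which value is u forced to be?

6

v has just one choice, so v = 5. Strike 5 from u.
So u = 6.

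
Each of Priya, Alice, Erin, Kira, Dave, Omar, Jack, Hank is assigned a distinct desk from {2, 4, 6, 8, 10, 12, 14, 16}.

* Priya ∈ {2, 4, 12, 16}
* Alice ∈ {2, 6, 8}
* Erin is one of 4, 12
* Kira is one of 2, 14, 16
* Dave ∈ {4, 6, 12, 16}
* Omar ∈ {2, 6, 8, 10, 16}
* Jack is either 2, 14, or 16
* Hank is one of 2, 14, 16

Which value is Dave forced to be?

6

The 8 variables draw from only 8 values {2, 4, 6, 8, 10, 12, 14, 16}, so each is used; only Omar can be 10, hence Omar = 10.
The 7 still-open variables draw from only 7 values {2, 4, 6, 8, 12, 14, 16}, so each is used; only Alice can be 8, hence Alice = 8.
The 6 still-open variables draw from only 6 values {2, 4, 6, 12, 14, 16}, so each is used; only Dave can be 6, hence Dave = 6.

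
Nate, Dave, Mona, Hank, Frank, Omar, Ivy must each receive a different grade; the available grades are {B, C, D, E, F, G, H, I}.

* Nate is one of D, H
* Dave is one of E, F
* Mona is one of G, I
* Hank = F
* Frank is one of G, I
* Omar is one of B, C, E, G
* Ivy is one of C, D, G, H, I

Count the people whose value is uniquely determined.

Hank's domain is down to {F}, so Hank = F. Strike F from Dave.
Dave has just one choice, so Dave = E. Strike E from Omar.
Mona and Frank between them cover only {G, I} — a naked pair. Remove those values from Omar, Ivy.
Determined: Dave=E, Hank=F. The other people each still have more than one consistent value. That makes 2.

2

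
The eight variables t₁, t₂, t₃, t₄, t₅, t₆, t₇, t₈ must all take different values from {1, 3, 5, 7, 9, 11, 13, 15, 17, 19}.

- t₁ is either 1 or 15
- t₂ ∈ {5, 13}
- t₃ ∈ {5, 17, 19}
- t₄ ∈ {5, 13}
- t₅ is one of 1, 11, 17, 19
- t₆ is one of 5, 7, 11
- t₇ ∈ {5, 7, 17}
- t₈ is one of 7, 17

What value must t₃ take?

19

The 8 variables together cover exactly {1, 5, 7, 11, 13, 15, 17, 19} — 8 values for 8 variables — and 15 appears only in t₁'s list, so t₁ = 15.
Among the 7 still-open variables, 1 fits only t₅ (and all 7 values in {1, 5, 7, 11, 13, 17, 19} must be used), so t₅ = 1.
Among the 6 still-open variables, 11 fits only t₆ (and all 6 values in {5, 7, 11, 13, 17, 19} must be used), so t₆ = 11.
The 5 still-open variables together cover exactly {5, 7, 13, 17, 19} — 5 values for 5 variables — and 19 appears only in t₃'s list, so t₃ = 19.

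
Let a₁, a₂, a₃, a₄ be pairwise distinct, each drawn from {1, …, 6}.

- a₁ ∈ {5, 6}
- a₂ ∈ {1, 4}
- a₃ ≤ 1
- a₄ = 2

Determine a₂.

4

a₃ has just one choice, so a₃ = 1. Strike 1 from a₂.
So a₂ = 4.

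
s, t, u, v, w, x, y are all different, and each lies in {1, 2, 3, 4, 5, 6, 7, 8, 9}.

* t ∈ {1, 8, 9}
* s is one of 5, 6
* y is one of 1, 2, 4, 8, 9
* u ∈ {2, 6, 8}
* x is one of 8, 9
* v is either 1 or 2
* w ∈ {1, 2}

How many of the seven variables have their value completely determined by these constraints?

The 7 variables draw from only 7 values {1, 2, 4, 5, 6, 8, 9}, so each is used; only y can be 4, hence y = 4.
The 6 still-open variables together cover exactly {1, 2, 5, 6, 8, 9} — 6 values for 6 variables — and 5 appears only in s's list, so s = 5.
Among the 5 still-open variables, 6 fits only u (and all 5 values in {1, 2, 6, 8, 9} must be used), so u = 6.
v and w between them cover only {1, 2} — a naked pair. Remove those values from t.
Determined: s=5, u=6, y=4. The other variables each still have more than one consistent value. That makes 3.

3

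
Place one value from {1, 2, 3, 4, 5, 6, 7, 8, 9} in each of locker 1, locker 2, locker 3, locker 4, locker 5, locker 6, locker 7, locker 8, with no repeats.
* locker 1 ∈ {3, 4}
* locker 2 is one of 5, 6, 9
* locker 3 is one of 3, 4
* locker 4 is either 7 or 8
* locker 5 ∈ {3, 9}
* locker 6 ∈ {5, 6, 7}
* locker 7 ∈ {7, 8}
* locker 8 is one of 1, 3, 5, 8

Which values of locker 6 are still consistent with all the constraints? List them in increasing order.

5, 6

The 8 variables draw from only 8 values {1, 3, 4, 5, 6, 7, 8, 9}, so each is used; only locker 8 can be 1, hence locker 8 = 1.
The 2 variables locker 1 and locker 3 are confined to {3, 4}, which locks those values in; drop them from locker 5.
locker 5 must be 9 (only option left). Remove 9 from locker 2.
locker 4 and locker 7 between them cover only {7, 8} — a naked pair. Remove those values from locker 6.
No further eliminations apply; locker 6 can still be any of 5, 6.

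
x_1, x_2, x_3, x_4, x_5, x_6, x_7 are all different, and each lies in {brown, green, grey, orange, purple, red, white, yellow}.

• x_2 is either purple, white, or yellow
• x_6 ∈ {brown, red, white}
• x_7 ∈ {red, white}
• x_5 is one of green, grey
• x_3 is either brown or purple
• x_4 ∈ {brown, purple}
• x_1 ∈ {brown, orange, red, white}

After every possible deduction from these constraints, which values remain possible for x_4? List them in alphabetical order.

brown, purple

The 2 variables x_3 and x_4 are confined to {brown, purple}, which locks those values in; drop them from x_1, x_2, x_6.
The 2 variables x_6 and x_7 are confined to {red, white}, which locks those values in; drop them from x_1, x_2.
x_1's domain is down to {orange}, so x_1 = orange.
x_2's domain is down to {yellow}, so x_2 = yellow.
No further eliminations apply; x_4 can still be any of brown, purple.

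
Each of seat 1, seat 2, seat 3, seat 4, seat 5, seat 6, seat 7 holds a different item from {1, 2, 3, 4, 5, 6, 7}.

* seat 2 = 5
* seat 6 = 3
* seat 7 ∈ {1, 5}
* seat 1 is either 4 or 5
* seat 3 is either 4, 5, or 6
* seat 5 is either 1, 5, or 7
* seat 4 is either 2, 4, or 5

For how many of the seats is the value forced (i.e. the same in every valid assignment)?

7

seat 2 must be 5 (only option left). Remove 5 from seat 1, seat 3, seat 4, seat 5, seat 7.
seat 6 has just one choice, so seat 6 = 3.
seat 7's domain is down to {1}, so seat 7 = 1. Remove 1 from seat 5.
That leaves seat 1 = 4. Strike 4 from seat 3, seat 4.
seat 3 has just one choice, so seat 3 = 6.
seat 4 has just one choice, so seat 4 = 2.
seat 5's domain is down to {7}, so seat 5 = 7.
Every seat is fixed: seat 1=4, seat 2=5, seat 3=6, seat 4=2, seat 5=7, seat 6=3, seat 7=1. That makes 7.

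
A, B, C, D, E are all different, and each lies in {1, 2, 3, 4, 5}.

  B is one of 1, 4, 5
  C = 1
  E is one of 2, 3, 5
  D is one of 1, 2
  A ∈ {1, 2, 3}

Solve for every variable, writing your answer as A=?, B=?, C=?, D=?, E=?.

A=3, B=4, C=1, D=2, E=5

C must be 1 (only option left). Strike 1 from A, B, D.
That leaves D = 2. Strike 2 from A, E.
A must be 3 (only option left). Eliminate 3 elsewhere: E.
E has just one choice, so E = 5. So B can't be 5.
B's domain is down to {4}, so B = 4.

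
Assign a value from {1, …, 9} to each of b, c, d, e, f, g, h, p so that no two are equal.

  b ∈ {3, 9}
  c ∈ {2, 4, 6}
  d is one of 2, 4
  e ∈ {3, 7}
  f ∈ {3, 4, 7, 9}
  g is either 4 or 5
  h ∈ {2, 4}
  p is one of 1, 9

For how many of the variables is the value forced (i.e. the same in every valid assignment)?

3

The 8 variables draw from only 8 values {1, 2, 3, 4, 5, 6, 7, 9}, so each is used; only p can be 1, hence p = 1.
The 7 still-open variables draw from only 7 values {2, 3, 4, 5, 6, 7, 9}, so each is used; only g can be 5, hence g = 5.
The 6 still-open variables together cover exactly {2, 3, 4, 6, 7, 9} — 6 values for 6 variables — and 6 appears only in c's list, so c = 6.
d and h between them cover only {2, 4} — a naked pair. Remove those values from f.
Determined: c=6, g=5, p=1. The other variables each still have more than one consistent value. That makes 3.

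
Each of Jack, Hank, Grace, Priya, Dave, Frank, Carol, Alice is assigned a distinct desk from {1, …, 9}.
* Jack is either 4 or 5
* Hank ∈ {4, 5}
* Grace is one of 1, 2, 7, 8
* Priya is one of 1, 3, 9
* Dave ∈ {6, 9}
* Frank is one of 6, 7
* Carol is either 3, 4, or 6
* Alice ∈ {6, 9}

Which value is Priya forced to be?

1

The 2 variables Jack and Hank are confined to {4, 5}, which locks those values in; drop them from Carol.
Dave and Alice share exactly the 2 values {6, 9}; by pigeonhole those values go to them, so strike 6, 9 from Priya, Frank, Carol.
Frank must be 7 (only option left). Strike 7 from Grace.
Carol has just one choice, so Carol = 3. Remove 3 from Priya.
So Priya = 1.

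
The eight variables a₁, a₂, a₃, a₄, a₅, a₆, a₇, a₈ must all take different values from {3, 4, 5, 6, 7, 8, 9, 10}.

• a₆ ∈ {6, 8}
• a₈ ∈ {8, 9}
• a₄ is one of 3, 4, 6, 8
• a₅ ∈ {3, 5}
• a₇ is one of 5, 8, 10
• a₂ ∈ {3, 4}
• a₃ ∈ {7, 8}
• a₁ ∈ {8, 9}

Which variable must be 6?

The 8 variables together cover exactly {3, 4, 5, 6, 7, 8, 9, 10} — 8 values for 8 variables — and 7 appears only in a₃'s list, so a₃ = 7.
The 7 still-open variables together cover exactly {3, 4, 5, 6, 8, 9, 10} — 7 values for 7 variables — and 10 appears only in a₇'s list, so a₇ = 10.
The 6 still-open variables draw from only 6 values {3, 4, 5, 6, 8, 9}, so each is used; only a₅ can be 5, hence a₅ = 5.
a₁ and a₈ share exactly the 2 values {8, 9}; by pigeonhole those values go to them, so strike 8, 9 from a₄, a₆.
So 6 goes to a₆.

a₆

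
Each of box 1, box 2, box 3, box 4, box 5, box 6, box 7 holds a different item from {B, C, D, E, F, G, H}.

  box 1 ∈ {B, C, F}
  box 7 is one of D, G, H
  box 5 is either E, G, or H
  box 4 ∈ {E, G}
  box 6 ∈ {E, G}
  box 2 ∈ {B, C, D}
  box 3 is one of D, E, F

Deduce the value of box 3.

The 2 variables box 4 and box 6 are confined to {E, G}, which locks those values in; drop them from box 3, box 5, box 7.
box 5's domain is down to {H}, so box 5 = H. Eliminate H elsewhere: box 7.
box 7 has just one choice, so box 7 = D. Eliminate D elsewhere: box 2, box 3.
So box 3 = F.

F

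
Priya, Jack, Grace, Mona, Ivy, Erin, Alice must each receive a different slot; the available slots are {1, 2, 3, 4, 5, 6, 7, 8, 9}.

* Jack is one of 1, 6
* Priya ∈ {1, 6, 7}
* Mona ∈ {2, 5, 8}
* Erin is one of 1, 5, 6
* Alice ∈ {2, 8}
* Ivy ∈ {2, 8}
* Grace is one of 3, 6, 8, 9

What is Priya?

The 2 variables Ivy and Alice are confined to {2, 8}, which locks those values in; drop them from Grace, Mona.
Mona's domain is down to {5}, so Mona = 5. Strike 5 from Erin.
Jack and Erin between them cover only {1, 6} — a naked pair. Remove those values from Priya, Grace.
So Priya = 7.

7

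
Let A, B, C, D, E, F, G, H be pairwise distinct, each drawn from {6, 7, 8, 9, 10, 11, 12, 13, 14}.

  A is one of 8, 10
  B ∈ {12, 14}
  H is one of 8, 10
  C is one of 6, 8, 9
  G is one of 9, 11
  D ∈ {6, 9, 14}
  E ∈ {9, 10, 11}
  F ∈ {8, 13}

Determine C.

6

The 8 variables draw from only 8 values {6, 8, 9, 10, 11, 12, 13, 14}, so each is used; only B can be 12, hence B = 12.
Among the 7 still-open variables, 13 fits only F (and all 7 values in {6, 8, 9, 10, 11, 13, 14} must be used), so F = 13.
The 6 still-open variables draw from only 6 values {6, 8, 9, 10, 11, 14}, so each is used; only D can be 14, hence D = 14.
The 5 still-open variables together cover exactly {6, 8, 9, 10, 11} — 5 values for 5 variables — and 6 appears only in C's list, so C = 6.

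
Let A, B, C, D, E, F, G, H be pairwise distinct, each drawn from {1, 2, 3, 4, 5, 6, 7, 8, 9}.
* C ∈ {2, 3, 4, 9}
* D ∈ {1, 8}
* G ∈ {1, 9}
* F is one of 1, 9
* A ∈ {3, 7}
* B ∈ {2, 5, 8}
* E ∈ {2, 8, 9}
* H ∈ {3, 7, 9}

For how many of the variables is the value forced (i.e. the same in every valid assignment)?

4

The 8 variables draw from only 8 values {1, 2, 3, 4, 5, 7, 8, 9}, so each is used; only C can be 4, hence C = 4.
The 7 still-open variables draw from only 7 values {1, 2, 3, 5, 7, 8, 9}, so each is used; only B can be 5, hence B = 5.
The 6 still-open variables together cover exactly {1, 2, 3, 7, 8, 9} — 6 values for 6 variables — and 2 appears only in E's list, so E = 2.
The 5 still-open variables together cover exactly {1, 3, 7, 8, 9} — 5 values for 5 variables — and 8 appears only in D's list, so D = 8.
F and G share exactly the 2 values {1, 9}; by pigeonhole those values go to them, so strike 1, 9 from H.
Determined: B=5, C=4, D=8, E=2. The other variables each still have more than one consistent value. That makes 4.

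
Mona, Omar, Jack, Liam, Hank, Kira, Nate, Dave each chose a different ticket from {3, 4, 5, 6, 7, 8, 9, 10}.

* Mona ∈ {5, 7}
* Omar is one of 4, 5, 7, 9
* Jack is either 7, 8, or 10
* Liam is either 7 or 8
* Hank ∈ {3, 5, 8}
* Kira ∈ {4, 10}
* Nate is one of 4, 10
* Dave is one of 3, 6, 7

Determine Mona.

5

The 8 variables together cover exactly {3, 4, 5, 6, 7, 8, 9, 10} — 8 values for 8 variables — and 6 appears only in Dave's list, so Dave = 6.
Among the 7 still-open variables, 3 fits only Hank (and all 7 values in {3, 4, 5, 7, 8, 9, 10} must be used), so Hank = 3.
Among the 6 still-open variables, 9 fits only Omar (and all 6 values in {4, 5, 7, 8, 9, 10} must be used), so Omar = 9.
The 5 still-open variables draw from only 5 values {4, 5, 7, 8, 10}, so each is used; only Mona can be 5, hence Mona = 5.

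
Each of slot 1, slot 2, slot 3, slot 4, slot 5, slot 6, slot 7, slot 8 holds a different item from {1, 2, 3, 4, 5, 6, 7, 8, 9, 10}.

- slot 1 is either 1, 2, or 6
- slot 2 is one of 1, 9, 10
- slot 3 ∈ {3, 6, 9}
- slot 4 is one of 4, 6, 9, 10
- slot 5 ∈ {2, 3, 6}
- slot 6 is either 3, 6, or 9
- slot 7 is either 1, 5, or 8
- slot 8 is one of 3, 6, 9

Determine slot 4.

4

slot 3, slot 6, slot 8 between them cover only {3, 6, 9} — a naked triple. Remove those values from slot 1, slot 2, slot 4, slot 5.
slot 5's domain is down to {2}, so slot 5 = 2. Strike 2 from slot 1.
slot 1's domain is down to {1}, so slot 1 = 1. Strike 1 from slot 2, slot 7.
slot 2 must be 10 (only option left). Remove 10 from slot 4.
So slot 4 = 4.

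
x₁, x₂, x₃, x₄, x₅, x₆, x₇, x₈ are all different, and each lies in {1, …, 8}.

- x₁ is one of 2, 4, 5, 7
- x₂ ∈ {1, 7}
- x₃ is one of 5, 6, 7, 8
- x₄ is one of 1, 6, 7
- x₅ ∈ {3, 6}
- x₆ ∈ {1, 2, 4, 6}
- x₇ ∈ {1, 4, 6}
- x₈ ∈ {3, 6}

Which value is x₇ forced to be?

The 8 variables together cover exactly {1, 2, 3, 4, 5, 6, 7, 8} — 8 values for 8 variables — and 8 appears only in x₃'s list, so x₃ = 8.
The 7 still-open variables together cover exactly {1, 2, 3, 4, 5, 6, 7} — 7 values for 7 variables — and 5 appears only in x₁'s list, so x₁ = 5.
The 6 still-open variables together cover exactly {1, 2, 3, 4, 6, 7} — 6 values for 6 variables — and 2 appears only in x₆'s list, so x₆ = 2.
Among the 5 still-open variables, 4 fits only x₇ (and all 5 values in {1, 3, 4, 6, 7} must be used), so x₇ = 4.

4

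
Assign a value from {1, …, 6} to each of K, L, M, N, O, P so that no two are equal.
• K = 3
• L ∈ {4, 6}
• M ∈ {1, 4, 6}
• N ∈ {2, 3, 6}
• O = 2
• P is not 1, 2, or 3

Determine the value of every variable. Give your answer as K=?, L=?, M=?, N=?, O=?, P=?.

K=3, L=4, M=1, N=6, O=2, P=5

K's domain is down to {3}, so K = 3. Remove 3 from N.
That leaves O = 2. So N can't be 2.
N must be 6 (only option left). Remove 6 from L, M, P.
L's domain is down to {4}, so L = 4. Eliminate 4 elsewhere: M, P.
M's domain is down to {1}, so M = 1.
That leaves P = 5.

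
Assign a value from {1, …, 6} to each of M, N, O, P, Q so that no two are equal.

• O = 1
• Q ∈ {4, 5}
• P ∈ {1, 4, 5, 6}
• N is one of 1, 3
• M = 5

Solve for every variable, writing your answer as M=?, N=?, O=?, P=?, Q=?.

M's domain is down to {5}, so M = 5. Strike 5 from P, Q.
O must be 1 (only option left). So N, P can't be 1.
Q has just one choice, so Q = 4. Strike 4 from P.
That leaves N = 3.
P has just one choice, so P = 6.

M=5, N=3, O=1, P=6, Q=4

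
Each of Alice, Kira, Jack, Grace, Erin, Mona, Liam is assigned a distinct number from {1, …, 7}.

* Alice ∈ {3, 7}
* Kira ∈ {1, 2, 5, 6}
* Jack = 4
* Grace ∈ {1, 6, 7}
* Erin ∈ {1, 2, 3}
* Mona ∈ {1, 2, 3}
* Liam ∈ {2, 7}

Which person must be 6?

Jack's domain is down to {4}, so Jack = 4.
The 6 still-open variables together cover exactly {1, 2, 3, 5, 6, 7} — 6 values for 6 variables — and 5 appears only in Kira's list, so Kira = 5.
The 5 still-open variables together cover exactly {1, 2, 3, 6, 7} — 5 values for 5 variables — and 6 appears only in Grace's list, so Grace = 6.

Grace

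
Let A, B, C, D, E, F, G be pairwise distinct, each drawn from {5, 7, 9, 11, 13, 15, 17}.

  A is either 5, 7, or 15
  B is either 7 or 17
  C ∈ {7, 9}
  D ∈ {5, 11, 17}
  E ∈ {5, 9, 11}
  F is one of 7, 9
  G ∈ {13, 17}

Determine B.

17

Among the 7 variables, 13 fits only G (and all 7 values in {5, 7, 9, 11, 13, 15, 17} must be used), so G = 13.
The 6 still-open variables draw from only 6 values {5, 7, 9, 11, 15, 17}, so each is used; only A can be 15, hence A = 15.
The 2 variables C and F are confined to {7, 9}, which locks those values in; drop them from B, E.
So B = 17.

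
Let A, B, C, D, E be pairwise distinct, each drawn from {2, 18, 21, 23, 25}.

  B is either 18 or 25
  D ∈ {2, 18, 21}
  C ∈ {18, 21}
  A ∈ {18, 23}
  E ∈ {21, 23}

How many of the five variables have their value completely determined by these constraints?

2

The 5 variables together cover exactly {2, 18, 21, 23, 25} — 5 values for 5 variables — and 2 appears only in D's list, so D = 2.
The 4 still-open variables draw from only 4 values {18, 21, 23, 25}, so each is used; only B can be 25, hence B = 25.
Determined: B=25, D=2. The other variables each still have more than one consistent value. That makes 2.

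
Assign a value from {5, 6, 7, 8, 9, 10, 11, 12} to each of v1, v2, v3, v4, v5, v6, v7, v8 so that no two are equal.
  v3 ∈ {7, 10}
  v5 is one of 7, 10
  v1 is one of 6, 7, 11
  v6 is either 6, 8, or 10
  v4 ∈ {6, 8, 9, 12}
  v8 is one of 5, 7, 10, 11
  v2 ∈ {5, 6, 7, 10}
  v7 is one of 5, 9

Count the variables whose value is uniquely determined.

The 8 variables draw from only 8 values {5, 6, 7, 8, 9, 10, 11, 12}, so each is used; only v4 can be 12, hence v4 = 12.
The 7 still-open variables draw from only 7 values {5, 6, 7, 8, 9, 10, 11}, so each is used; only v6 can be 8, hence v6 = 8.
Among the 6 still-open variables, 9 fits only v7 (and all 6 values in {5, 6, 7, 9, 10, 11} must be used), so v7 = 9.
v3 and v5 share exactly the 2 values {7, 10}; by pigeonhole those values go to them, so strike 7, 10 from v1, v2, v8.
Determined: v4=12, v6=8, v7=9. The other variables each still have more than one consistent value. That makes 3.

3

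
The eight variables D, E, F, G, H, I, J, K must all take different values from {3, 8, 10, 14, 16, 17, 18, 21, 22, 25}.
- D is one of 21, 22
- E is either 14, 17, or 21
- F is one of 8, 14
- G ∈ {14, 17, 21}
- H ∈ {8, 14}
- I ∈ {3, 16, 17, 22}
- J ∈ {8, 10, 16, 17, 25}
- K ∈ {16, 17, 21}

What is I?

3

The 2 variables F and H are confined to {8, 14}, which locks those values in; drop them from E, G, J.
The 2 variables E and G are confined to {17, 21}, which locks those values in; drop them from D, I, J, K.
D's domain is down to {22}, so D = 22. Eliminate 22 elsewhere: I.
K must be 16 (only option left). Strike 16 from I, J.
So I = 3.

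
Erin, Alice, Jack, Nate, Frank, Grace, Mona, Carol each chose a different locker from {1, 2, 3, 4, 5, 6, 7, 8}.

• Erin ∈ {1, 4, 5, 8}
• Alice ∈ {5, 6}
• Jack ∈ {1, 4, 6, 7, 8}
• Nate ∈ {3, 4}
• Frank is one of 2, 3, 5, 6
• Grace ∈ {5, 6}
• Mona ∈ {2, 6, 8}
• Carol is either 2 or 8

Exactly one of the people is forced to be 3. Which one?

Among the 8 variables, 7 fits only Jack (and all 8 values in {1, 2, 3, 4, 5, 6, 7, 8} must be used), so Jack = 7.
The 7 still-open variables draw from only 7 values {1, 2, 3, 4, 5, 6, 8}, so each is used; only Erin can be 1, hence Erin = 1.
Among the 6 still-open variables, 4 fits only Nate (and all 6 values in {2, 3, 4, 5, 6, 8} must be used), so Nate = 4.
Among the 5 still-open variables, 3 fits only Frank (and all 5 values in {2, 3, 5, 6, 8} must be used), so Frank = 3.

Frank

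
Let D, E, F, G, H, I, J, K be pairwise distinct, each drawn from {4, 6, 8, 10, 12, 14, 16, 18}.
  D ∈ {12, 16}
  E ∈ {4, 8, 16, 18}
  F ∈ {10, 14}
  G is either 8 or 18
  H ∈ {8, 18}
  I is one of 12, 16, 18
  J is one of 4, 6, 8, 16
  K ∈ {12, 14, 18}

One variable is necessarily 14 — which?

The 8 variables together cover exactly {4, 6, 8, 10, 12, 14, 16, 18} — 8 values for 8 variables — and 6 appears only in J's list, so J = 6.
The 7 still-open variables draw from only 7 values {4, 8, 10, 12, 14, 16, 18}, so each is used; only E can be 4, hence E = 4.
The 6 still-open variables together cover exactly {8, 10, 12, 14, 16, 18} — 6 values for 6 variables — and 10 appears only in F's list, so F = 10.
Among the 5 still-open variables, 14 fits only K (and all 5 values in {8, 12, 14, 16, 18} must be used), so K = 14.

K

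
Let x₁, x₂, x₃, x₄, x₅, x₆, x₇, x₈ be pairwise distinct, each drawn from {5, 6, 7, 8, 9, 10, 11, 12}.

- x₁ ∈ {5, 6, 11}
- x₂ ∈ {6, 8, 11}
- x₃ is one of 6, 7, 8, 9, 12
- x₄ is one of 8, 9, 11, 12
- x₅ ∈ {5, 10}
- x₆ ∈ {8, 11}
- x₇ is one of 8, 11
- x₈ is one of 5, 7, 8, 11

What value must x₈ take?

Among the 8 variables, 10 fits only x₅ (and all 8 values in {5, 6, 7, 8, 9, 10, 11, 12} must be used), so x₅ = 10.
x₆ and x₇ between them cover only {8, 11} — a naked pair. Remove those values from x₁, x₂, x₃, x₄, x₈.
That leaves x₂ = 6. Strike 6 from x₁, x₃.
x₁ must be 5 (only option left). Remove 5 from x₈.
So x₈ = 7.

7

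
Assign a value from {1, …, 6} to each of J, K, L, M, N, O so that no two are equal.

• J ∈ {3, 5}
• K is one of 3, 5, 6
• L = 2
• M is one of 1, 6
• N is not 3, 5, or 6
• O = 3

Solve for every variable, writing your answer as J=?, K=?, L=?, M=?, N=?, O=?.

L has just one choice, so L = 2. So N can't be 2.
O must be 3 (only option left). Remove 3 from J, K.
J has just one choice, so J = 5. Remove 5 from K.
K's domain is down to {6}, so K = 6. So M can't be 6.
M has just one choice, so M = 1. So N can't be 1.
N must be 4 (only option left).

J=5, K=6, L=2, M=1, N=4, O=3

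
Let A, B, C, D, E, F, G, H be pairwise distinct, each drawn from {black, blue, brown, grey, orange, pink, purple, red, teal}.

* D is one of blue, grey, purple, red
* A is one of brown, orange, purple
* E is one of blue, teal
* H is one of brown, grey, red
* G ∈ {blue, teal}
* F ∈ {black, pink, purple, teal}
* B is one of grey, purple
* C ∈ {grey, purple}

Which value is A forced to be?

orange

B and C share exactly the 2 values {grey, purple}; by pigeonhole those values go to them, so strike grey, purple from A, D, F, H.
E and G between them cover only {blue, teal} — a naked pair. Remove those values from D, F.
D's domain is down to {red}, so D = red. Remove red from H.
That leaves H = brown. So A can't be brown.
So A = orange.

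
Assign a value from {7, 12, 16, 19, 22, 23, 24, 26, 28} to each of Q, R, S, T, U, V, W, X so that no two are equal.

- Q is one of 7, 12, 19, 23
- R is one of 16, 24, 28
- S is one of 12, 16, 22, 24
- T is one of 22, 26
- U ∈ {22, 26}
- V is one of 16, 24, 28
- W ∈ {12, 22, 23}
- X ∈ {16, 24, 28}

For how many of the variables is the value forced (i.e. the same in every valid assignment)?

The 2 variables T and U are confined to {22, 26}, which locks those values in; drop them from S, W.
R, V, X share exactly the 3 values {16, 24, 28}; by pigeonhole those values go to them, so strike 16, 24, 28 from S.
That leaves S = 12. So Q, W can't be 12.
W has just one choice, so W = 23. Remove 23 from Q.
Determined: S=12, W=23. The other variables each still have more than one consistent value. That makes 2.

2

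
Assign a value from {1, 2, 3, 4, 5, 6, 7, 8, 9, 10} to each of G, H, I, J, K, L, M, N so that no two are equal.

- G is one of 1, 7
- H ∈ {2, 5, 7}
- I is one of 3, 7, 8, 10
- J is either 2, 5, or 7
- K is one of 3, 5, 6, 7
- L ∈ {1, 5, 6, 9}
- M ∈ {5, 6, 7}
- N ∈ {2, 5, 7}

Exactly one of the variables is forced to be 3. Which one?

The 3 variables H, J, N are confined to {2, 5, 7}, which locks those values in; drop them from G, I, K, L, M.
G's domain is down to {1}, so G = 1. Remove 1 from L.
That leaves M = 6. Remove 6 from K, L.
So 3 goes to K.

K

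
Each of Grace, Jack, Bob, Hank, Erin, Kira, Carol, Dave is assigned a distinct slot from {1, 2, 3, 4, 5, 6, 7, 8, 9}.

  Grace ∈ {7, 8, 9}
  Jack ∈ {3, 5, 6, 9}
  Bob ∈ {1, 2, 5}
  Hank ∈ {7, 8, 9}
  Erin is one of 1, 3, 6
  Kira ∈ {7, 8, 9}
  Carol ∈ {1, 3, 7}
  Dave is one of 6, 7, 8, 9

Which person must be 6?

Dave

The 8 variables draw from only 8 values {1, 2, 3, 5, 6, 7, 8, 9}, so each is used; only Bob can be 2, hence Bob = 2.
The 7 still-open variables draw from only 7 values {1, 3, 5, 6, 7, 8, 9}, so each is used; only Jack can be 5, hence Jack = 5.
The 3 variables Grace, Hank, Kira are confined to {7, 8, 9}, which locks those values in; drop them from Carol, Dave.
So 6 goes to Dave.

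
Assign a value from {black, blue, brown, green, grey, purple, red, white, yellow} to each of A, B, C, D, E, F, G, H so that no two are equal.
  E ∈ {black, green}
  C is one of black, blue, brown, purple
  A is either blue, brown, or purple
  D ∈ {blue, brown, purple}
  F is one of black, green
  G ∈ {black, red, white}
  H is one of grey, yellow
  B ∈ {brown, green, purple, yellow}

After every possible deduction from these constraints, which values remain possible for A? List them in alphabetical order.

blue, brown, purple

The 2 variables E and F are confined to {black, green}, which locks those values in; drop them from B, C, G.
A, C, D share exactly the 3 values {blue, brown, purple}; by pigeonhole those values go to them, so strike blue, brown, purple from B.
That leaves B = yellow. So H can't be yellow.
H must be grey (only option left).
No further eliminations apply; A can still be any of blue, brown, purple.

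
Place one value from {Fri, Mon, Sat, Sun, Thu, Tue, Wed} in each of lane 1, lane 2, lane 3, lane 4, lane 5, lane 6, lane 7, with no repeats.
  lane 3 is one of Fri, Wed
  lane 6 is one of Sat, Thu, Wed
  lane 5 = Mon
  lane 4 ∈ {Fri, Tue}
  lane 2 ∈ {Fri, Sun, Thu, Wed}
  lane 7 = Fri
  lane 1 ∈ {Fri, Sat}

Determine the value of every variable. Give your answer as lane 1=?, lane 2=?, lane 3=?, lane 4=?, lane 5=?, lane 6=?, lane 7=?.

lane 1=Sat, lane 2=Sun, lane 3=Wed, lane 4=Tue, lane 5=Mon, lane 6=Thu, lane 7=Fri

lane 5 has just one choice, so lane 5 = Mon.
lane 7's domain is down to {Fri}, so lane 7 = Fri. Strike Fri from lane 1, lane 2, lane 3, lane 4.
lane 1 has just one choice, so lane 1 = Sat. So lane 6 can't be Sat.
lane 3's domain is down to {Wed}, so lane 3 = Wed. Remove Wed from lane 2, lane 6.
lane 4 must be Tue (only option left).
lane 6 has just one choice, so lane 6 = Thu. Eliminate Thu elsewhere: lane 2.
lane 2 has just one choice, so lane 2 = Sun.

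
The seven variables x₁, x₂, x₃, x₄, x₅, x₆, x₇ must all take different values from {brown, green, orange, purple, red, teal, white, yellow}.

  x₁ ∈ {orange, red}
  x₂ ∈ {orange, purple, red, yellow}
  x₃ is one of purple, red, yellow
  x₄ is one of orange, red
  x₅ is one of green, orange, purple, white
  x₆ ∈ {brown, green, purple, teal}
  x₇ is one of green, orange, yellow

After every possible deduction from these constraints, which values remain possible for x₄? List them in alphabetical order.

x₁ and x₄ share exactly the 2 values {orange, red}; by pigeonhole those values go to them, so strike orange, red from x₂, x₃, x₅, x₇.
x₂ and x₃ share exactly the 2 values {purple, yellow}; by pigeonhole those values go to them, so strike purple, yellow from x₅, x₆, x₇.
x₇ must be green (only option left). So x₅, x₆ can't be green.
x₅'s domain is down to {white}, so x₅ = white.
No further eliminations apply; x₄ can still be any of orange, red.

orange, red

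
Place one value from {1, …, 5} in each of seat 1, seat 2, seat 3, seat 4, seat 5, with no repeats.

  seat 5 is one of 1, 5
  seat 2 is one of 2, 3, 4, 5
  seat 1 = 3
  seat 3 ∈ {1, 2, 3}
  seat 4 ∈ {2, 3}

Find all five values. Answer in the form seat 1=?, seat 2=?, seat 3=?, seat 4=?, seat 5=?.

seat 1 has just one choice, so seat 1 = 3. So seat 2, seat 3, seat 4 can't be 3.
That leaves seat 4 = 2. Remove 2 from seat 2, seat 3.
seat 3's domain is down to {1}, so seat 3 = 1. Eliminate 1 elsewhere: seat 5.
That leaves seat 5 = 5. Remove 5 from seat 2.
seat 2 must be 4 (only option left).

seat 1=3, seat 2=4, seat 3=1, seat 4=2, seat 5=5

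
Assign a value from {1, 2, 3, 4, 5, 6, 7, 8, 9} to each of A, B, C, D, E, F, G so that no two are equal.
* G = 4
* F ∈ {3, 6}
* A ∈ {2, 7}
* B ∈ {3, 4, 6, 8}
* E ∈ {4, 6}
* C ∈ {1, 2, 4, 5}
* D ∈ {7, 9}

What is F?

3

G has just one choice, so G = 4. Eliminate 4 elsewhere: B, C, E.
E must be 6 (only option left). Eliminate 6 elsewhere: B, F.
So F = 3.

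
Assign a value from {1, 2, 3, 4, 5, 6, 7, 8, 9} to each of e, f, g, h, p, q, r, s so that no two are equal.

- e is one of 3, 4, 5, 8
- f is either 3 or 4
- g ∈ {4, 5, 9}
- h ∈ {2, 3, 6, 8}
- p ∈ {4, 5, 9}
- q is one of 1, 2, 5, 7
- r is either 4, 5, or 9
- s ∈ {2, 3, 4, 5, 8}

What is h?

The 3 variables g, p, r are confined to {4, 5, 9}, which locks those values in; drop them from e, f, q, s.
f must be 3 (only option left). Eliminate 3 elsewhere: e, h, s.
e's domain is down to {8}, so e = 8. Remove 8 from h, s.
s's domain is down to {2}, so s = 2. So h, q can't be 2.
So h = 6.

6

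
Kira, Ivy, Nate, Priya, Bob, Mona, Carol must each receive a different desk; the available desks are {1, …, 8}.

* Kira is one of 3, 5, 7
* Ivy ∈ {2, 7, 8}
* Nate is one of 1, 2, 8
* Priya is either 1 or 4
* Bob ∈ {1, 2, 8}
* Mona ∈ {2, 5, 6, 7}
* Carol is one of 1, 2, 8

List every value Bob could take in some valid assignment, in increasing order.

1, 2, 8

Nate, Bob, Carol share exactly the 3 values {1, 2, 8}; by pigeonhole those values go to them, so strike 1, 2, 8 from Ivy, Priya, Mona.
Ivy must be 7 (only option left). Strike 7 from Kira, Mona.
Priya's domain is down to {4}, so Priya = 4.
No further eliminations apply; Bob can still be any of 1, 2, 8.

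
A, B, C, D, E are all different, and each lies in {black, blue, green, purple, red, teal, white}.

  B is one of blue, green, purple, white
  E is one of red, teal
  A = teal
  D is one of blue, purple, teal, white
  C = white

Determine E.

A has just one choice, so A = teal. So D, E can't be teal.
So E = red.

red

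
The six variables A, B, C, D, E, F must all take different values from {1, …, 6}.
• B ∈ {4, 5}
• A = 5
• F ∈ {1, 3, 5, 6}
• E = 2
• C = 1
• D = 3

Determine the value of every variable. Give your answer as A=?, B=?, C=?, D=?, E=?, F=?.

A's domain is down to {5}, so A = 5. Eliminate 5 elsewhere: B, F.
B has just one choice, so B = 4.
C has just one choice, so C = 1. Remove 1 from F.
D's domain is down to {3}, so D = 3. So F can't be 3.
E must be 2 (only option left).
F's domain is down to {6}, so F = 6.

A=5, B=4, C=1, D=3, E=2, F=6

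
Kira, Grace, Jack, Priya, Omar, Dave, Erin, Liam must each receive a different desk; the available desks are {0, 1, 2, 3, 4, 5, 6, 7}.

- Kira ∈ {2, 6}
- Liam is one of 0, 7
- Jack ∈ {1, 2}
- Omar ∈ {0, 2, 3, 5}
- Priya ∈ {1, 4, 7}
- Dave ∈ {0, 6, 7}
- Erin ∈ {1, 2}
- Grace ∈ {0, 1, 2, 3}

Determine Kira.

6

The 8 variables draw from only 8 values {0, 1, 2, 3, 4, 5, 6, 7}, so each is used; only Priya can be 4, hence Priya = 4.
Among the 7 still-open variables, 5 fits only Omar (and all 7 values in {0, 1, 2, 3, 5, 6, 7} must be used), so Omar = 5.
Among the 6 still-open variables, 3 fits only Grace (and all 6 values in {0, 1, 2, 3, 6, 7} must be used), so Grace = 3.
Jack and Erin share exactly the 2 values {1, 2}; by pigeonhole those values go to them, so strike 1, 2 from Kira.
So Kira = 6.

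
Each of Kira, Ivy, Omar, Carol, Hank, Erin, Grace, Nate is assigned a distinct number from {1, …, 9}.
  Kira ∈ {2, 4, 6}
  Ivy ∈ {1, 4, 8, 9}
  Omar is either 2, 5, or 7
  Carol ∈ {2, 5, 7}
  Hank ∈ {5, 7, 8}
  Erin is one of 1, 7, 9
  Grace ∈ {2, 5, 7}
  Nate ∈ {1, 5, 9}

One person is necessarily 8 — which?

Hank

The 8 variables together cover exactly {1, 2, 4, 5, 6, 7, 8, 9} — 8 values for 8 variables — and 6 appears only in Kira's list, so Kira = 6.
The 7 still-open variables together cover exactly {1, 2, 4, 5, 7, 8, 9} — 7 values for 7 variables — and 4 appears only in Ivy's list, so Ivy = 4.
The 6 still-open variables together cover exactly {1, 2, 5, 7, 8, 9} — 6 values for 6 variables — and 8 appears only in Hank's list, so Hank = 8.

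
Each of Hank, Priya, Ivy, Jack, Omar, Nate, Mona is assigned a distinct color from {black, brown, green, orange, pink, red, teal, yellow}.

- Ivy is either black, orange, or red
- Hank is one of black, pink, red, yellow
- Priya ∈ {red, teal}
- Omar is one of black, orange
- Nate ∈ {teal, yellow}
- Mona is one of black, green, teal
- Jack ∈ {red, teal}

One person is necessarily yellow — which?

Nate

The 7 variables together cover exactly {black, green, orange, pink, red, teal, yellow} — 7 values for 7 variables — and green appears only in Mona's list, so Mona = green.
The 6 still-open variables draw from only 6 values {black, orange, pink, red, teal, yellow}, so each is used; only Hank can be pink, hence Hank = pink.
The 5 still-open variables together cover exactly {black, orange, red, teal, yellow} — 5 values for 5 variables — and yellow appears only in Nate's list, so Nate = yellow.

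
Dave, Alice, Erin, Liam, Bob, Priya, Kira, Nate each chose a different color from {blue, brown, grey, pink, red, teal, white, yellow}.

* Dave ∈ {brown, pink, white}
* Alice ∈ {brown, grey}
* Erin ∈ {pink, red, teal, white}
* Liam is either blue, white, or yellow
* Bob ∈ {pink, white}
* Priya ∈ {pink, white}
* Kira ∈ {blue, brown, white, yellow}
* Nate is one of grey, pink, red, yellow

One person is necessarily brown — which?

The 8 variables together cover exactly {blue, brown, grey, pink, red, teal, white, yellow} — 8 values for 8 variables — and teal appears only in Erin's list, so Erin = teal.
Among the 7 still-open variables, red fits only Nate (and all 7 values in {blue, brown, grey, pink, red, white, yellow} must be used), so Nate = red.
The 6 still-open variables draw from only 6 values {blue, brown, grey, pink, white, yellow}, so each is used; only Alice can be grey, hence Alice = grey.
Bob and Priya between them cover only {pink, white} — a naked pair. Remove those values from Dave, Liam, Kira.
So brown goes to Dave.

Dave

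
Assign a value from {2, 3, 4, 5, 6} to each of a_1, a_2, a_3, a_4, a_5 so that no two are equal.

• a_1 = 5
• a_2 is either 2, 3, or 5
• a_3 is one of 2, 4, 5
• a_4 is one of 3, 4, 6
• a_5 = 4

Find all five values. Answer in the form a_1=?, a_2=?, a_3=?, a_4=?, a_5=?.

a_1=5, a_2=3, a_3=2, a_4=6, a_5=4

a_1 has just one choice, so a_1 = 5. Eliminate 5 elsewhere: a_2, a_3.
a_5 has just one choice, so a_5 = 4. Strike 4 from a_3, a_4.
a_3 has just one choice, so a_3 = 2. Strike 2 from a_2.
a_2 must be 3 (only option left). Remove 3 from a_4.
a_4 has just one choice, so a_4 = 6.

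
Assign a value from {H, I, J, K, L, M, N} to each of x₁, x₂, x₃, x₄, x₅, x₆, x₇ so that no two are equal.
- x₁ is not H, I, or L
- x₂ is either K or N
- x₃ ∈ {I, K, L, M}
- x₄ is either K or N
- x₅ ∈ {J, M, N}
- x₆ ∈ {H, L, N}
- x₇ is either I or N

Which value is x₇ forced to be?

The 7 variables together cover exactly {H, I, J, K, L, M, N} — 7 values for 7 variables — and H appears only in x₆'s list, so x₆ = H.
The 6 still-open variables draw from only 6 values {I, J, K, L, M, N}, so each is used; only x₃ can be L, hence x₃ = L.
The 5 still-open variables together cover exactly {I, J, K, M, N} — 5 values for 5 variables — and I appears only in x₇'s list, so x₇ = I.

I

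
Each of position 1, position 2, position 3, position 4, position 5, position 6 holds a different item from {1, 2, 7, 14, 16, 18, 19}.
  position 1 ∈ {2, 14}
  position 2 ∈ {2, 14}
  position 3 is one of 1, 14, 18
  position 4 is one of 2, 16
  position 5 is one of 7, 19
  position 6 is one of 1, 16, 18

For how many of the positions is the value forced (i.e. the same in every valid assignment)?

1

The 2 variables position 1 and position 2 are confined to {2, 14}, which locks those values in; drop them from position 3, position 4.
That leaves position 4 = 16. So position 6 can't be 16.
Determined: position 4=16. The other positions each still have more than one consistent value. That makes 1.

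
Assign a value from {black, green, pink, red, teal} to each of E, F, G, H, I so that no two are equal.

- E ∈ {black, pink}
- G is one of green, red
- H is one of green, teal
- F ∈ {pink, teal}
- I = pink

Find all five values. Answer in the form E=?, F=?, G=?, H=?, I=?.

I's domain is down to {pink}, so I = pink. Remove pink from E, F.
E's domain is down to {black}, so E = black.
F has just one choice, so F = teal. Eliminate teal elsewhere: H.
H's domain is down to {green}, so H = green. Strike green from G.
G's domain is down to {red}, so G = red.

E=black, F=teal, G=red, H=green, I=pink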